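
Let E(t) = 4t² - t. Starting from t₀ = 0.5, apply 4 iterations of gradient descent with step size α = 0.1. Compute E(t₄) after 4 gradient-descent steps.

-0.06249856

E′(t) = 8t - 1
Step 1: E′(0.5) = 3; t₁ = 0.5 − 0.1·3 = 0.2
Step 2: E′(0.2) = 0.6; t₂ = 0.2 − 0.1·0.6 = 0.14
Step 3: E′(0.14) = 0.12; t₃ = 0.14 − 0.1·0.12 = 0.128
Step 4: E′(0.128) = 0.024; t₄ = 0.128 − 0.1·0.024 = 0.1256
E(0.1256) = -0.06249856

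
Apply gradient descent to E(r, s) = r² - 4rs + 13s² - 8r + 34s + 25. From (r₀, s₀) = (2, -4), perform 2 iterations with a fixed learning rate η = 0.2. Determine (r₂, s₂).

(10.64, -55.84)

∇E = (2r - 4s - 8, -4r + 26s + 34)
(r₁, s₁) = (2, -4) − 0.2·(12, -78) = (-0.4, 11.6)
(r₂, s₂) = (-0.4, 11.6) − 0.2·(-55.2, 337.2) = (10.64, -55.84)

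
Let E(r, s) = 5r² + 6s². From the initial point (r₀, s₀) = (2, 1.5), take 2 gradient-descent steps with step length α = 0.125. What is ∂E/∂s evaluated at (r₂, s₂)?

∇E = (10r, 12s)
(r₁, s₁) = (2, 1.5) − 0.125·(20, 18) = (-0.5, -0.75)
(r₂, s₂) = (-0.5, -0.75) − 0.125·(-5, -9) = (0.125, 0.375)
∂E/∂s at (0.125, 0.375) = 4.5

4.5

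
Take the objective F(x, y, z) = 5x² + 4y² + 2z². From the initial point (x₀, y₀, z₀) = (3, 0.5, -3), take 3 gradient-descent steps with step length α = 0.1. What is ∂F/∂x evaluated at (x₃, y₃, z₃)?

0

∇F = (10x, 8y, 4z)
Step 1: at (3, 0.5, -3), ∇F = (30, 4, -12) → (3, 0.5, -3) − 0.1·(30, 4, -12) = (0, 0.1, -1.8)
Step 2: at (0, 0.1, -1.8), ∇F = (0, 0.8, -7.2) → (0, 0.1, -1.8) − 0.1·(0, 0.8, -7.2) = (0, 0.02, -1.08)
Step 3: at (0, 0.02, -1.08), ∇F = (0, 0.16, -4.32) → (0, 0.02, -1.08) − 0.1·(0, 0.16, -4.32) = (0, 0.004, -0.648)
∂F/∂x at (0, 0.004, -0.648) = 0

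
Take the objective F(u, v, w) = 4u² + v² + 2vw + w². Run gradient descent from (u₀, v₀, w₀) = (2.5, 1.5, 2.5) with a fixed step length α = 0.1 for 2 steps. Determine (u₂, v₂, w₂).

∇F = (8u, 2v + 2w, 2v + 2w)
Step 1: at (2.5, 1.5, 2.5), ∇F = (20, 8, 8) → (2.5, 1.5, 2.5) − 0.1·(20, 8, 8) = (0.5, 0.7, 1.7)
Step 2: at (0.5, 0.7, 1.7), ∇F = (4, 4.8, 4.8) → (0.5, 0.7, 1.7) − 0.1·(4, 4.8, 4.8) = (0.1, 0.22, 1.22)

(0.1, 0.22, 1.22)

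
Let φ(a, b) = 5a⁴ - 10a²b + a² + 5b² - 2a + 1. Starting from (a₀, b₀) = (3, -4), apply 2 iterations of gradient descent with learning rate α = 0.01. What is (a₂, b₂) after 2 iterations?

∇φ = (20a³ - 20ab + 2a - 2, -10a² + 10b)
Step 1: at (3, -4), ∇φ = (784, -130) → (3, -4) − 0.01·(784, -130) = (-4.84, -2.7)
Step 2: at (-4.84, -2.7), ∇φ = (-2540.63808, -261.256) → (-4.84, -2.7) − 0.01·(-2540.63808, -261.256) = (20.5663808, -0.08744)

(20.5663808, -0.08744)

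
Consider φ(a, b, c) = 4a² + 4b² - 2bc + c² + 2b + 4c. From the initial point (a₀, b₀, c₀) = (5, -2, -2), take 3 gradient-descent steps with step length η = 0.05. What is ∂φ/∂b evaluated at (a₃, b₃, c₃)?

-1.682

∇φ = (8a, 8b - 2c + 2, -2b + 2c + 4)
(a₁, b₁, c₁) = (5, -2, -2) − 0.05·(40, -10, 4) = (3, -1.5, -2.2)
(a₂, b₂, c₂) = (3, -1.5, -2.2) − 0.05·(24, -5.6, 2.6) = (1.8, -1.22, -2.33)
(a₃, b₃, c₃) = (1.8, -1.22, -2.33) − 0.05·(14.4, -3.1, 1.78) = (1.08, -1.065, -2.419)
∂φ/∂b at (1.08, -1.065, -2.419) = -1.682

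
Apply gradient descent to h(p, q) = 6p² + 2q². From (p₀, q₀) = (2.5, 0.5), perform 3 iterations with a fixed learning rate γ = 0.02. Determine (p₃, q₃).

(1.09744, 0.389344)

∇h = (12p, 4q)
Step 1: at (2.5, 0.5), ∇h = (30, 2) → (2.5, 0.5) − 0.02·(30, 2) = (1.9, 0.46)
Step 2: at (1.9, 0.46), ∇h = (22.8, 1.84) → (1.9, 0.46) − 0.02·(22.8, 1.84) = (1.444, 0.4232)
Step 3: at (1.444, 0.4232), ∇h = (17.328, 1.6928) → (1.444, 0.4232) − 0.02·(17.328, 1.6928) = (1.09744, 0.389344)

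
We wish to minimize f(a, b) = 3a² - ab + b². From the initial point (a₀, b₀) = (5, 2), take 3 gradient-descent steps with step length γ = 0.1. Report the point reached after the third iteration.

∇f = (6a - b, -a + 2b)
Step 1: at (5, 2), ∇f = (28, -1) → (5, 2) − 0.1·(28, -1) = (2.2, 2.1)
Step 2: at (2.2, 2.1), ∇f = (11.1, 2) → (2.2, 2.1) − 0.1·(11.1, 2) = (1.09, 1.9)
Step 3: at (1.09, 1.9), ∇f = (4.64, 2.71) → (1.09, 1.9) − 0.1·(4.64, 2.71) = (0.626, 1.629)

(0.626, 1.629)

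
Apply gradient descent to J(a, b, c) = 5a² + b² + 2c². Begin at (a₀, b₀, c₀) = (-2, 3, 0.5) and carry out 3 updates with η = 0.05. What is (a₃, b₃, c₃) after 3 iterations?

(-0.25, 2.187, 0.256)

∇J = (10a, 2b, 4c)
Step 1: at (-2, 3, 0.5), ∇J = (-20, 6, 2) → (-2, 3, 0.5) − 0.05·(-20, 6, 2) = (-1, 2.7, 0.4)
Step 2: at (-1, 2.7, 0.4), ∇J = (-10, 5.4, 1.6) → (-1, 2.7, 0.4) − 0.05·(-10, 5.4, 1.6) = (-0.5, 2.43, 0.32)
Step 3: at (-0.5, 2.43, 0.32), ∇J = (-5, 4.86, 1.28) → (-0.5, 2.43, 0.32) − 0.05·(-5, 4.86, 1.28) = (-0.25, 2.187, 0.256)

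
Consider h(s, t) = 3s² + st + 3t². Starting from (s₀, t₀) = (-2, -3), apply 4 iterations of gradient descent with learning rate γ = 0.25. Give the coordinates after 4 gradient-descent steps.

∇h = (6s + t, s + 6t)
Step 1: at (-2, -3), ∇h = (-15, -20) → (-2, -3) − 0.25·(-15, -20) = (1.75, 2)
Step 2: at (1.75, 2), ∇h = (12.5, 13.75) → (1.75, 2) − 0.25·(12.5, 13.75) = (-1.375, -1.4375)
Step 3: at (-1.375, -1.4375), ∇h = (-9.6875, -10) → (-1.375, -1.4375) − 0.25·(-9.6875, -10) = (1.046875, 1.0625)
Step 4: at (1.046875, 1.0625), ∇h = (7.34375, 7.421875) → (1.046875, 1.0625) − 0.25·(7.34375, 7.421875) = (-0.7890625, -0.79296875)

(-0.7890625, -0.79296875)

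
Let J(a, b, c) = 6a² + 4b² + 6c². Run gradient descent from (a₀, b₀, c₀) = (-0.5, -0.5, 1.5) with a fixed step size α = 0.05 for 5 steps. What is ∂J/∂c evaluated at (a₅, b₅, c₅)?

0.18432

∇J = (12a, 8b, 12c)
(a₁, b₁, c₁) = (-0.5, -0.5, 1.5) − 0.05·(-6, -4, 18) = (-0.2, -0.3, 0.6)
(a₂, b₂, c₂) = (-0.2, -0.3, 0.6) − 0.05·(-2.4, -2.4, 7.2) = (-0.08, -0.18, 0.24)
(a₃, b₃, c₃) = (-0.08, -0.18, 0.24) − 0.05·(-0.96, -1.44, 2.88) = (-0.032, -0.108, 0.096)
(a₄, b₄, c₄) = (-0.032, -0.108, 0.096) − 0.05·(-0.384, -0.864, 1.152) = (-0.0128, -0.0648, 0.0384)
(a₅, b₅, c₅) = (-0.0128, -0.0648, 0.0384) − 0.05·(-0.1536, -0.5184, 0.4608) = (-0.00512, -0.03888, 0.01536)
∂J/∂c at (-0.00512, -0.03888, 0.01536) = 0.18432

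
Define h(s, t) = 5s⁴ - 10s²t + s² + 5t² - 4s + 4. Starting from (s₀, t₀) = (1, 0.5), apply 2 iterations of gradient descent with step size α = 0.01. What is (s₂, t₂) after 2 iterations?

∇h = (20s³ - 20st + 2s - 4, -10s² + 10t)
(s₁, t₁) = (1, 0.5) − 0.01·(8, -5) = (0.92, 0.55)
(s₂, t₂) = (0.92, 0.55) − 0.01·(3.29376, -2.964) = (0.8870624, 0.57964)

(0.8870624, 0.57964)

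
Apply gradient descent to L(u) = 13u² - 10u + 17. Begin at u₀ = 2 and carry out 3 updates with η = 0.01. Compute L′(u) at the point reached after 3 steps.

L′(u) = 26u - 10
Step 1: L′(2) = 42; u₁ = 2 − 0.01·42 = 1.58
Step 2: L′(1.58) = 31.08; u₂ = 1.58 − 0.01·31.08 = 1.2692
Step 3: L′(1.2692) = 22.9992; u₃ = 1.2692 − 0.01·22.9992 = 1.039208
L′(u) at (1.039208) = 17.019408

17.019408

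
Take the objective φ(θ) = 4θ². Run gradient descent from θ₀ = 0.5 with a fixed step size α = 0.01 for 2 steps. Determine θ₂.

0.4232

φ′(θ) = 8θ
θ₁ = 0.5 − 0.01·4 = 0.46
θ₂ = 0.46 − 0.01·3.68 = 0.4232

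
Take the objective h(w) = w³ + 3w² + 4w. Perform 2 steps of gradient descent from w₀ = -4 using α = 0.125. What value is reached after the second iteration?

-23.46875

h′(w) = 3w² + 6w + 4
Step 1: h′(-4) = 28; w₁ = -4 − 0.125·28 = -7.5
Step 2: h′(-7.5) = 127.75; w₂ = -7.5 − 0.125·127.75 = -23.46875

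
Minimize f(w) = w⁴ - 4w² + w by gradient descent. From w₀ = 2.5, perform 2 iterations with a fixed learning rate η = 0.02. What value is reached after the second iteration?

1.52434024

f′(w) = 4w³ - 8w + 1
Step 1: f′(2.5) = 43.5; w₁ = 2.5 − 0.02·43.5 = 1.63
Step 2: f′(1.63) = 5.282988; w₂ = 1.63 − 0.02·5.282988 = 1.52434024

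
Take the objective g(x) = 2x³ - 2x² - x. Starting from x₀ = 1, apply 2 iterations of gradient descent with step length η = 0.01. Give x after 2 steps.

0.980794

g′(x) = 6x² - 4x - 1
x₁ = 1 − 0.01·1 = 0.99
x₂ = 0.99 − 0.01·0.9206 = 0.980794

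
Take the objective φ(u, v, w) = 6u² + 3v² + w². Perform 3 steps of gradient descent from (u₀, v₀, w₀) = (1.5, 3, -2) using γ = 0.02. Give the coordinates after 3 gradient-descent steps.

(0.658464, 2.044416, -1.769472)

∇φ = (12u, 6v, 2w)
(u₁, v₁, w₁) = (1.5, 3, -2) − 0.02·(18, 18, -4) = (1.14, 2.64, -1.92)
(u₂, v₂, w₂) = (1.14, 2.64, -1.92) − 0.02·(13.68, 15.84, -3.84) = (0.8664, 2.3232, -1.8432)
(u₃, v₃, w₃) = (0.8664, 2.3232, -1.8432) − 0.02·(10.3968, 13.9392, -3.6864) = (0.658464, 2.044416, -1.769472)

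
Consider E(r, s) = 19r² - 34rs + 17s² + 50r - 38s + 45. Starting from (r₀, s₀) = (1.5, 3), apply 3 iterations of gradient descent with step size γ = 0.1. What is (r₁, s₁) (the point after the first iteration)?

∇E = (38r - 34s + 50, -34r + 34s - 38)
Step 1: at (1.5, 3), ∇E = (5, 13) → (1.5, 3) − 0.1·(5, 13) = (1, 1.7)

(1, 1.7)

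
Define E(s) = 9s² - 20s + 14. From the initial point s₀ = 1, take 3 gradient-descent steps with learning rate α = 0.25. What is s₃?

E′(s) = 18s - 20
s₁ = 1 − 0.25·(-2) = 1.5
s₂ = 1.5 − 0.25·7 = -0.25
s₃ = -0.25 − 0.25·(-24.5) = 5.875

5.875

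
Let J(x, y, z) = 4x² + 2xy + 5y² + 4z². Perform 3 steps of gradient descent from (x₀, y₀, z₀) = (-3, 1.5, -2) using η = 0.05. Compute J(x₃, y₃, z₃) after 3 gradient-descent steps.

3.92097825

∇J = (8x + 2y, 2x + 10y, 8z)
Step 1: at (-3, 1.5, -2), ∇J = (-21, 9, -16) → (-3, 1.5, -2) − 0.05·(-21, 9, -16) = (-1.95, 1.05, -1.2)
Step 2: at (-1.95, 1.05, -1.2), ∇J = (-13.5, 6.6, -9.6) → (-1.95, 1.05, -1.2) − 0.05·(-13.5, 6.6, -9.6) = (-1.275, 0.72, -0.72)
Step 3: at (-1.275, 0.72, -0.72), ∇J = (-8.76, 4.65, -5.76) → (-1.275, 0.72, -0.72) − 0.05·(-8.76, 4.65, -5.76) = (-0.837, 0.4875, -0.432)
J(-0.837, 0.4875, -0.432) = 3.92097825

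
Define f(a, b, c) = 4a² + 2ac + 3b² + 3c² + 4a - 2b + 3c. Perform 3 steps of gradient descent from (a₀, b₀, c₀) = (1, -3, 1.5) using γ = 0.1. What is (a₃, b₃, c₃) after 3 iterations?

∇f = (8a + 2c + 4, 6b - 2, 2a + 6c + 3)
(a₁, b₁, c₁) = (1, -3, 1.5) − 0.1·(15, -20, 14) = (-0.5, -1, 0.1)
(a₂, b₂, c₂) = (-0.5, -1, 0.1) − 0.1·(0.2, -8, 2.6) = (-0.52, -0.2, -0.16)
(a₃, b₃, c₃) = (-0.52, -0.2, -0.16) − 0.1·(-0.48, -3.2, 1) = (-0.472, 0.12, -0.26)

(-0.472, 0.12, -0.26)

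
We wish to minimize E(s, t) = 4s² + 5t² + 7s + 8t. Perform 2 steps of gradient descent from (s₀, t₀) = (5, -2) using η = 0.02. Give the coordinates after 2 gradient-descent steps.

(3.2704, -1.568)

∇E = (8s + 7, 10t + 8)
(s₁, t₁) = (5, -2) − 0.02·(47, -12) = (4.06, -1.76)
(s₂, t₂) = (4.06, -1.76) − 0.02·(39.48, -9.6) = (3.2704, -1.568)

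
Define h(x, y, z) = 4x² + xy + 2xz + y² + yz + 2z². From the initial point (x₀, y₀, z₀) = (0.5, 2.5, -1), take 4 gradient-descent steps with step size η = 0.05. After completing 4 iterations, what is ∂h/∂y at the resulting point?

2.7691875

∇h = (8x + y + 2z, x + 2y + z, 2x + y + 4z)
Step 1: at (0.5, 2.5, -1), ∇h = (4.5, 4.5, -0.5) → (0.5, 2.5, -1) − 0.05·(4.5, 4.5, -0.5) = (0.275, 2.275, -0.975)
Step 2: at (0.275, 2.275, -0.975), ∇h = (2.525, 3.85, -1.075) → (0.275, 2.275, -0.975) − 0.05·(2.525, 3.85, -1.075) = (0.14875, 2.0825, -0.92125)
Step 3: at (0.14875, 2.0825, -0.92125), ∇h = (1.43, 3.3925, -1.305) → (0.14875, 2.0825, -0.92125) − 0.05·(1.43, 3.3925, -1.305) = (0.07725, 1.912875, -0.856)
Step 4: at (0.07725, 1.912875, -0.856), ∇h = (0.818875, 3.047, -1.356625) → (0.07725, 1.912875, -0.856) − 0.05·(0.818875, 3.047, -1.356625) = (0.03630625, 1.760525, -0.78816875)
∂h/∂y at (0.03630625, 1.760525, -0.78816875) = 2.7691875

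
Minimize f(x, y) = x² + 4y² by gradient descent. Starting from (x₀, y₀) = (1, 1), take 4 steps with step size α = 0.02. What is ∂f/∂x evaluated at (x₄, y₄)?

∇f = (2x, 8y)
(x₁, y₁) = (1, 1) − 0.02·(2, 8) = (0.96, 0.84)
(x₂, y₂) = (0.96, 0.84) − 0.02·(1.92, 6.72) = (0.9216, 0.7056)
(x₃, y₃) = (0.9216, 0.7056) − 0.02·(1.8432, 5.6448) = (0.884736, 0.592704)
(x₄, y₄) = (0.884736, 0.592704) − 0.02·(1.769472, 4.741632) = (0.84934656, 0.49787136)
∂f/∂x at (0.84934656, 0.49787136) = 1.69869312

1.69869312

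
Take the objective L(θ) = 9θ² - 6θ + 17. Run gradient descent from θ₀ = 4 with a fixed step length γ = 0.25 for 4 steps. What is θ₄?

L′(θ) = 18θ - 6
Step 1: L′(4) = 66; θ₁ = 4 − 0.25·66 = -12.5
Step 2: L′(-12.5) = -231; θ₂ = -12.5 − 0.25·(-231) = 45.25
Step 3: L′(45.25) = 808.5; θ₃ = 45.25 − 0.25·808.5 = -156.875
Step 4: L′(-156.875) = -2829.75; θ₄ = -156.875 − 0.25·(-2829.75) = 550.5625

550.5625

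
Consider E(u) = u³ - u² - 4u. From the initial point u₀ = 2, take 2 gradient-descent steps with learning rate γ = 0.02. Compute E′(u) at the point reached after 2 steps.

2.618700218368

E′(u) = 3u² - 2u - 4
Step 1: E′(2) = 4; u₁ = 2 − 0.02·4 = 1.92
Step 2: E′(1.92) = 3.2192; u₂ = 1.92 − 0.02·3.2192 = 1.855616
E′(u) at (1.855616) = 2.618700218368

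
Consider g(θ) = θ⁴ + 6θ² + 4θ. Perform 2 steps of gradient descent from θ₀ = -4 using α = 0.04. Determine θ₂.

-77.92

g′(θ) = 4θ³ + 12θ + 4
Step 1: g′(-4) = -300; θ₁ = -4 − 0.04·(-300) = 8
Step 2: g′(8) = 2148; θ₂ = 8 − 0.04·2148 = -77.92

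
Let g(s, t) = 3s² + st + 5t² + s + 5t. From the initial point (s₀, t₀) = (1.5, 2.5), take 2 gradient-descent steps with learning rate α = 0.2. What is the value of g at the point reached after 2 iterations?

64.7728

∇g = (6s + t + 1, s + 10t + 5)
Step 1: at (1.5, 2.5), ∇g = (12.5, 31.5) → (1.5, 2.5) − 0.2·(12.5, 31.5) = (-1, -3.8)
Step 2: at (-1, -3.8), ∇g = (-8.8, -34) → (-1, -3.8) − 0.2·(-8.8, -34) = (0.76, 3)
g(0.76, 3) = 64.7728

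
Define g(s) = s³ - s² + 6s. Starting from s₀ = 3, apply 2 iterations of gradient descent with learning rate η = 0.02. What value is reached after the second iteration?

g′(s) = 3s² - 2s + 6
s₁ = 3 − 0.02·27 = 2.46
s₂ = 2.46 − 0.02·19.2348 = 2.075304

2.075304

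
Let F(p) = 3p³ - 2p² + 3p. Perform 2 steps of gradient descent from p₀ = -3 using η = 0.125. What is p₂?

-276

F′(p) = 9p² - 4p + 3
p₁ = -3 − 0.125·96 = -15
p₂ = -15 − 0.125·2088 = -276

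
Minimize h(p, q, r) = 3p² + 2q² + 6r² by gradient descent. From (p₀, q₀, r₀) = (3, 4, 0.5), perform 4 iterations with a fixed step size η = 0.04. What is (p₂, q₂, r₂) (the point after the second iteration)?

(1.7328, 2.8224, 0.1352)

∇h = (6p, 4q, 12r)
Step 1: at (3, 4, 0.5), ∇h = (18, 16, 6) → (3, 4, 0.5) − 0.04·(18, 16, 6) = (2.28, 3.36, 0.26)
Step 2: at (2.28, 3.36, 0.26), ∇h = (13.68, 13.44, 3.12) → (2.28, 3.36, 0.26) − 0.04·(13.68, 13.44, 3.12) = (1.7328, 2.8224, 0.1352)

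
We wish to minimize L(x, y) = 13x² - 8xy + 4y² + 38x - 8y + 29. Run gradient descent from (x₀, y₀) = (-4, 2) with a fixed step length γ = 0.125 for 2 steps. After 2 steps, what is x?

∇L = (26x - 8y + 38, -8x + 8y - 8)
(x₁, y₁) = (-4, 2) − 0.125·(-82, 40) = (6.25, -3)
(x₂, y₂) = (6.25, -3) − 0.125·(224.5, -82) = (-21.8125, 7.25)
x = -21.8125

-21.8125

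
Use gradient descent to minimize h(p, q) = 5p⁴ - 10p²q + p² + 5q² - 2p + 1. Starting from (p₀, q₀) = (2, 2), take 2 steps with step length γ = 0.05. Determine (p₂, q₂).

(1.171, 3.705)

∇h = (20p³ - 20pq + 2p - 2, -10p² + 10q)
Step 1: at (2, 2), ∇h = (82, -20) → (2, 2) − 0.05·(82, -20) = (-2.1, 3)
Step 2: at (-2.1, 3), ∇h = (-65.42, -14.1) → (-2.1, 3) − 0.05·(-65.42, -14.1) = (1.171, 3.705)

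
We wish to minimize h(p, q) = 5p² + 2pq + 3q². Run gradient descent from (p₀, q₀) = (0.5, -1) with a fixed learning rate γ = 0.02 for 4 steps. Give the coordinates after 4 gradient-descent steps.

(0.30334592, -0.6543232)

∇h = (10p + 2q, 2p + 6q)
(p₁, q₁) = (0.5, -1) − 0.02·(3, -5) = (0.44, -0.9)
(p₂, q₂) = (0.44, -0.9) − 0.02·(2.6, -4.52) = (0.388, -0.8096)
(p₃, q₃) = (0.388, -0.8096) − 0.02·(2.2608, -4.0816) = (0.342784, -0.727968)
(p₄, q₄) = (0.342784, -0.727968) − 0.02·(1.971904, -3.68224) = (0.30334592, -0.6543232)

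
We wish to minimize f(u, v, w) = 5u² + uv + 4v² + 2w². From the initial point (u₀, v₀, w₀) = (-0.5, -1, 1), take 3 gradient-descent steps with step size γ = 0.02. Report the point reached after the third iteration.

∇f = (10u + v, u + 8v, 4w)
(u₁, v₁, w₁) = (-0.5, -1, 1) − 0.02·(-6, -8.5, 4) = (-0.38, -0.83, 0.92)
(u₂, v₂, w₂) = (-0.38, -0.83, 0.92) − 0.02·(-4.63, -7.02, 3.68) = (-0.2874, -0.6896, 0.8464)
(u₃, v₃, w₃) = (-0.2874, -0.6896, 0.8464) − 0.02·(-3.5636, -5.8042, 3.3856) = (-0.216128, -0.573516, 0.778688)

(-0.216128, -0.573516, 0.778688)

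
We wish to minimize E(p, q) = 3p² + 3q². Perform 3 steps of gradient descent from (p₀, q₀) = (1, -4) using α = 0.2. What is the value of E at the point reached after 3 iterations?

0.003264

∇E = (6p, 6q)
(p₁, q₁) = (1, -4) − 0.2·(6, -24) = (-0.2, 0.8)
(p₂, q₂) = (-0.2, 0.8) − 0.2·(-1.2, 4.8) = (0.04, -0.16)
(p₃, q₃) = (0.04, -0.16) − 0.2·(0.24, -0.96) = (-0.008, 0.032)
E(-0.008, 0.032) = 0.003264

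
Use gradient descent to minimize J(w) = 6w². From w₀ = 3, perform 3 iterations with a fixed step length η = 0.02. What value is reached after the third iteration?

1.316928

J′(w) = 12w
w₁ = 3 − 0.02·36 = 2.28
w₂ = 2.28 − 0.02·27.36 = 1.7328
w₃ = 1.7328 − 0.02·20.7936 = 1.316928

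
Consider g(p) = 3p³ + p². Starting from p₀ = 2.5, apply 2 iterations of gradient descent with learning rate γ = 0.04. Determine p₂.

0.0451

g′(p) = 9p² + 2p
Step 1: g′(2.5) = 61.25; p₁ = 2.5 − 0.04·61.25 = 0.05
Step 2: g′(0.05) = 0.1225; p₂ = 0.05 − 0.04·0.1225 = 0.0451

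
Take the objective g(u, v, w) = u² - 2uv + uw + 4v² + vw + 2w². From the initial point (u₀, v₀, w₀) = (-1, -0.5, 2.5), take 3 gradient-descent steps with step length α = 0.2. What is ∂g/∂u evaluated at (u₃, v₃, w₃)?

-0.704

∇g = (2u - 2v + w, -2u + 8v + w, u + v + 4w)
Step 1: at (-1, -0.5, 2.5), ∇g = (1.5, 0.5, 8.5) → (-1, -0.5, 2.5) − 0.2·(1.5, 0.5, 8.5) = (-1.3, -0.6, 0.8)
Step 2: at (-1.3, -0.6, 0.8), ∇g = (-0.6, -1.4, 1.3) → (-1.3, -0.6, 0.8) − 0.2·(-0.6, -1.4, 1.3) = (-1.18, -0.32, 0.54)
Step 3: at (-1.18, -0.32, 0.54), ∇g = (-1.18, 0.34, 0.66) → (-1.18, -0.32, 0.54) − 0.2·(-1.18, 0.34, 0.66) = (-0.944, -0.388, 0.408)
∂g/∂u at (-0.944, -0.388, 0.408) = -0.704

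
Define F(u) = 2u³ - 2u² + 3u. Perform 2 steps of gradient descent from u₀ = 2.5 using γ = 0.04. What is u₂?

F′(u) = 6u² - 4u + 3
Step 1: F′(2.5) = 30.5; u₁ = 2.5 − 0.04·30.5 = 1.28
Step 2: F′(1.28) = 7.7104; u₂ = 1.28 − 0.04·7.7104 = 0.971584

0.971584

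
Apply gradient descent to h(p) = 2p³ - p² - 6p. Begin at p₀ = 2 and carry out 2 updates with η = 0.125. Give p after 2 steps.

1.015625

h′(p) = 6p² - 2p - 6
Step 1: h′(2) = 14; p₁ = 2 − 0.125·14 = 0.25
Step 2: h′(0.25) = -6.125; p₂ = 0.25 − 0.125·(-6.125) = 1.015625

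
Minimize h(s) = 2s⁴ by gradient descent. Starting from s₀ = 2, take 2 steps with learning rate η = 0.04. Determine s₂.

h′(s) = 8s³
s₁ = 2 − 0.04·64 = -0.56
s₂ = -0.56 − 0.04·(-1.404928) = -0.50380288

-0.50380288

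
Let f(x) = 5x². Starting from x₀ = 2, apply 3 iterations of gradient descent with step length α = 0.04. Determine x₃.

0.432

f′(x) = 10x
x₁ = 2 − 0.04·20 = 1.2
x₂ = 1.2 − 0.04·12 = 0.72
x₃ = 0.72 − 0.04·7.2 = 0.432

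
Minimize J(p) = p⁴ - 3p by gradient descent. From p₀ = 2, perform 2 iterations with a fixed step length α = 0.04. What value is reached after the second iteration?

J′(p) = 4p³ - 3
Step 1: J′(2) = 29; p₁ = 2 − 0.04·29 = 0.84
Step 2: J′(0.84) = -0.629184; p₂ = 0.84 − 0.04·(-0.629184) = 0.86516736

0.86516736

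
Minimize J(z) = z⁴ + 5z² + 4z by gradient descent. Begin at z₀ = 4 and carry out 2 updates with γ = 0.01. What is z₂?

0.82

J′(z) = 4z³ + 10z + 4
z₁ = 4 − 0.01·300 = 1
z₂ = 1 − 0.01·18 = 0.82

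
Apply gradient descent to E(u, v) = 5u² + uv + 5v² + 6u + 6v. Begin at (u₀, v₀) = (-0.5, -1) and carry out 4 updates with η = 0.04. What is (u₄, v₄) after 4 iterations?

∇E = (10u + v + 6, u + 10v + 6)
(u₁, v₁) = (-0.5, -1) − 0.04·(0, -4.5) = (-0.5, -0.82)
(u₂, v₂) = (-0.5, -0.82) − 0.04·(0.18, -2.7) = (-0.5072, -0.712)
(u₃, v₃) = (-0.5072, -0.712) − 0.04·(0.216, -1.6272) = (-0.51584, -0.646912)
(u₄, v₄) = (-0.51584, -0.646912) − 0.04·(0.194688, -0.98496) = (-0.52362752, -0.6075136)

(-0.52362752, -0.6075136)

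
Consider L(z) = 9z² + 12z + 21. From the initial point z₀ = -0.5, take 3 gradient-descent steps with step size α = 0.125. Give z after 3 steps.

-0.9921875

L′(z) = 18z + 12
Step 1: L′(-0.5) = 3; z₁ = -0.5 − 0.125·3 = -0.875
Step 2: L′(-0.875) = -3.75; z₂ = -0.875 − 0.125·(-3.75) = -0.40625
Step 3: L′(-0.40625) = 4.6875; z₃ = -0.40625 − 0.125·4.6875 = -0.9921875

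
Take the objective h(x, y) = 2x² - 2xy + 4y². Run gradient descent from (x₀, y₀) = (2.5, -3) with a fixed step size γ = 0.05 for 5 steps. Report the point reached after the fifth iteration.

∇h = (4x - 2y, -2x + 8y)
(x₁, y₁) = (2.5, -3) − 0.05·(16, -29) = (1.7, -1.55)
(x₂, y₂) = (1.7, -1.55) − 0.05·(9.9, -15.8) = (1.205, -0.76)
(x₃, y₃) = (1.205, -0.76) − 0.05·(6.34, -8.49) = (0.888, -0.3355)
(x₄, y₄) = (0.888, -0.3355) − 0.05·(4.223, -4.46) = (0.67685, -0.1125)
(x₅, y₅) = (0.67685, -0.1125) − 0.05·(2.9324, -2.2537) = (0.53023, 0.000185)

(0.53023, 0.000185)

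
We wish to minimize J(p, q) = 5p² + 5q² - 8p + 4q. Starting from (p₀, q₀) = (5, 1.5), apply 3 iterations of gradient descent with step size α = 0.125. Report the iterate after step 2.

(1.0625, -0.28125)

∇J = (10p - 8, 10q + 4)
Step 1: at (5, 1.5), ∇J = (42, 19) → (5, 1.5) − 0.125·(42, 19) = (-0.25, -0.875)
Step 2: at (-0.25, -0.875), ∇J = (-10.5, -4.75) → (-0.25, -0.875) − 0.125·(-10.5, -4.75) = (1.0625, -0.28125)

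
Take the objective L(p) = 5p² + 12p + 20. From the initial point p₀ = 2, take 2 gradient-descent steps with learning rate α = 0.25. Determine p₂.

L′(p) = 10p + 12
p₁ = 2 − 0.25·32 = -6
p₂ = -6 − 0.25·(-48) = 6

6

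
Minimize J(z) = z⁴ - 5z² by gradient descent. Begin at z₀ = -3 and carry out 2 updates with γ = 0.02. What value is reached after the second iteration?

-1.48912128

J′(z) = 4z³ - 10z
Step 1: J′(-3) = -78; z₁ = -3 − 0.02·(-78) = -1.44
Step 2: J′(-1.44) = 2.456064; z₂ = -1.44 − 0.02·2.456064 = -1.48912128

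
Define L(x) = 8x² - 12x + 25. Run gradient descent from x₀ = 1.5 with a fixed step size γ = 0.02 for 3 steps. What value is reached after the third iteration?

L′(x) = 16x - 12
x₁ = 1.5 − 0.02·12 = 1.26
x₂ = 1.26 − 0.02·8.16 = 1.0968
x₃ = 1.0968 − 0.02·5.5488 = 0.985824

0.985824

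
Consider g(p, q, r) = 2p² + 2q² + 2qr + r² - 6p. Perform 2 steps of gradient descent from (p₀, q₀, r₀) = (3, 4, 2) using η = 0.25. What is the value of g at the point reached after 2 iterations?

-4

∇g = (4p - 6, 4q + 2r, 2q + 2r)
(p₁, q₁, r₁) = (3, 4, 2) − 0.25·(6, 20, 12) = (1.5, -1, -1)
(p₂, q₂, r₂) = (1.5, -1, -1) − 0.25·(0, -6, -4) = (1.5, 0.5, 0)
g(1.5, 0.5, 0) = -4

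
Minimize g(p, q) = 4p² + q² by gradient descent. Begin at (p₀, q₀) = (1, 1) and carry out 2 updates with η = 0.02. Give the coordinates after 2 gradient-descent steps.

(0.7056, 0.9216)

∇g = (8p, 2q)
(p₁, q₁) = (1, 1) − 0.02·(8, 2) = (0.84, 0.96)
(p₂, q₂) = (0.84, 0.96) − 0.02·(6.72, 1.92) = (0.7056, 0.9216)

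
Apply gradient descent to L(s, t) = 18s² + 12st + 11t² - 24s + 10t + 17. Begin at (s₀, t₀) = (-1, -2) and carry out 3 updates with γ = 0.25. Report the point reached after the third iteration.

∇L = (36s + 12t - 24, 12s + 22t + 10)
(s₁, t₁) = (-1, -2) − 0.25·(-84, -46) = (20, 9.5)
(s₂, t₂) = (20, 9.5) − 0.25·(810, 459) = (-182.5, -105.25)
(s₃, t₃) = (-182.5, -105.25) − 0.25·(-7857, -4495.5) = (1781.75, 1018.625)

(1781.75, 1018.625)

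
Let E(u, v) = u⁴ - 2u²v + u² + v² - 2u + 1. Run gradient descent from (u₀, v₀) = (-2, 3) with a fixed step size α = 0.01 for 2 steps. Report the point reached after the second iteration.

∇E = (4u³ - 4uv + 2u - 2, -2u² + 2v)
(u₁, v₁) = (-2, 3) − 0.01·(-14, -2) = (-1.86, 3.02)
(u₂, v₂) = (-1.86, 3.02) − 0.01·(-8.990624, -0.8792) = (-1.77009376, 3.028792)

(-1.77009376, 3.028792)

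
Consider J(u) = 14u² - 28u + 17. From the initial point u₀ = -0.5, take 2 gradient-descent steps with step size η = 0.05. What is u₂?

J′(u) = 28u - 28
Step 1: J′(-0.5) = -42; u₁ = -0.5 − 0.05·(-42) = 1.6
Step 2: J′(1.6) = 16.8; u₂ = 1.6 − 0.05·16.8 = 0.76

0.76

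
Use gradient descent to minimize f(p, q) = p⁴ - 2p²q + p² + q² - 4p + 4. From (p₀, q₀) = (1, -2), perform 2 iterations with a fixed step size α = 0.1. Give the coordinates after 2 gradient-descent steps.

(0.4, -1.12)

∇f = (4p³ - 4pq + 2p - 4, -2p² + 2q)
(p₁, q₁) = (1, -2) − 0.1·(10, -6) = (0, -1.4)
(p₂, q₂) = (0, -1.4) − 0.1·(-4, -2.8) = (0.4, -1.12)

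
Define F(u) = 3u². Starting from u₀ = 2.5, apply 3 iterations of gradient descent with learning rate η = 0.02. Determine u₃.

1.70368

F′(u) = 6u
Step 1: F′(2.5) = 15; u₁ = 2.5 − 0.02·15 = 2.2
Step 2: F′(2.2) = 13.2; u₂ = 2.2 − 0.02·13.2 = 1.936
Step 3: F′(1.936) = 11.616; u₃ = 1.936 − 0.02·11.616 = 1.70368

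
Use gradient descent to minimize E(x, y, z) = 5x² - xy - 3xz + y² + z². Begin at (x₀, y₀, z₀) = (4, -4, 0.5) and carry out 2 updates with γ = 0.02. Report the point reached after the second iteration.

∇E = (10x - y - 3z, -x + 2y, -3x + 2z)
Step 1: at (4, -4, 0.5), ∇E = (42.5, -12, -11) → (4, -4, 0.5) − 0.02·(42.5, -12, -11) = (3.15, -3.76, 0.72)
Step 2: at (3.15, -3.76, 0.72), ∇E = (33.1, -10.67, -8.01) → (3.15, -3.76, 0.72) − 0.02·(33.1, -10.67, -8.01) = (2.488, -3.5466, 0.8802)

(2.488, -3.5466, 0.8802)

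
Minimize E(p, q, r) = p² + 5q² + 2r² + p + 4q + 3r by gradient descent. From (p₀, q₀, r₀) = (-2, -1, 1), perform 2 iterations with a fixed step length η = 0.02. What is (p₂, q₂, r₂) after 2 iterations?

∇E = (2p + 1, 10q + 4, 4r + 3)
(p₁, q₁, r₁) = (-2, -1, 1) − 0.02·(-3, -6, 7) = (-1.94, -0.88, 0.86)
(p₂, q₂, r₂) = (-1.94, -0.88, 0.86) − 0.02·(-2.88, -4.8, 6.44) = (-1.8824, -0.784, 0.7312)

(-1.8824, -0.784, 0.7312)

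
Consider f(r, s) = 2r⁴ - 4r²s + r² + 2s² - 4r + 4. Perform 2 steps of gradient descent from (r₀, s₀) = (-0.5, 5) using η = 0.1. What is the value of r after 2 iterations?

-0.3448

∇f = (8r³ - 8rs + 2r - 4, -4r² + 4s)
(r₁, s₁) = (-0.5, 5) − 0.1·(14, 19) = (-1.9, 3.1)
(r₂, s₂) = (-1.9, 3.1) − 0.1·(-15.552, -2.04) = (-0.3448, 3.304)
r = -0.3448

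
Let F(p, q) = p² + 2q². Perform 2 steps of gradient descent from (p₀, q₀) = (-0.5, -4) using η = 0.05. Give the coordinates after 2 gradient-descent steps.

(-0.405, -2.56)

∇F = (2p, 4q)
(p₁, q₁) = (-0.5, -4) − 0.05·(-1, -16) = (-0.45, -3.2)
(p₂, q₂) = (-0.45, -3.2) − 0.05·(-0.9, -12.8) = (-0.405, -2.56)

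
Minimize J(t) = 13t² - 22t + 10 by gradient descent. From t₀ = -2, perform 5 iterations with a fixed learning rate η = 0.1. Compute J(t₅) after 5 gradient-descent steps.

J′(t) = 26t - 22
Step 1: J′(-2) = -74; t₁ = -2 − 0.1·(-74) = 5.4
Step 2: J′(5.4) = 118.4; t₂ = 5.4 − 0.1·118.4 = -6.44
Step 3: J′(-6.44) = -189.44; t₃ = -6.44 − 0.1·(-189.44) = 12.504
Step 4: J′(12.504) = 303.104; t₄ = 12.504 − 0.1·303.104 = -17.8064
Step 5: J′(-17.8064) = -484.9664; t₅ = -17.8064 − 0.1·(-484.9664) = 30.69024
J(30.69024) = 11579.3955263488

11579.3955263488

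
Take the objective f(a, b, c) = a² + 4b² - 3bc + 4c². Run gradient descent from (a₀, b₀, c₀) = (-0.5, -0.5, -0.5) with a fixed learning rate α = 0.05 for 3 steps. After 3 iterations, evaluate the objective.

∇f = (2a, 8b - 3c, -3b + 8c)
(a₁, b₁, c₁) = (-0.5, -0.5, -0.5) − 0.05·(-1, -2.5, -2.5) = (-0.45, -0.375, -0.375)
(a₂, b₂, c₂) = (-0.45, -0.375, -0.375) − 0.05·(-0.9, -1.875, -1.875) = (-0.405, -0.28125, -0.28125)
(a₃, b₃, c₃) = (-0.405, -0.28125, -0.28125) − 0.05·(-0.81, -1.40625, -1.40625) = (-0.3645, -0.2109375, -0.2109375)
f(-0.3645, -0.2109375, -0.2109375) = 0.35533339453125

0.35533339453125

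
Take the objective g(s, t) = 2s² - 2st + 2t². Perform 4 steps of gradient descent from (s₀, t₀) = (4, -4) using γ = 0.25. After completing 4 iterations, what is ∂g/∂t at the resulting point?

∇g = (4s - 2t, -2s + 4t)
(s₁, t₁) = (4, -4) − 0.25·(24, -24) = (-2, 2)
(s₂, t₂) = (-2, 2) − 0.25·(-12, 12) = (1, -1)
(s₃, t₃) = (1, -1) − 0.25·(6, -6) = (-0.5, 0.5)
(s₄, t₄) = (-0.5, 0.5) − 0.25·(-3, 3) = (0.25, -0.25)
∂g/∂t at (0.25, -0.25) = -1.5

-1.5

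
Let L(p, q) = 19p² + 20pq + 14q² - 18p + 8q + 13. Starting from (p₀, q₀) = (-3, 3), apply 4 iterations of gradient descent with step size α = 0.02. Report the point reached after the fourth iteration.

∇L = (38p + 20q - 18, 20p + 28q + 8)
Step 1: at (-3, 3), ∇L = (-72, 32) → (-3, 3) − 0.02·(-72, 32) = (-1.56, 2.36)
Step 2: at (-1.56, 2.36), ∇L = (-30.08, 42.88) → (-1.56, 2.36) − 0.02·(-30.08, 42.88) = (-0.9584, 1.5024)
Step 3: at (-0.9584, 1.5024), ∇L = (-24.3712, 30.8992) → (-0.9584, 1.5024) − 0.02·(-24.3712, 30.8992) = (-0.470976, 0.884416)
Step 4: at (-0.470976, 0.884416), ∇L = (-18.208768, 23.344128) → (-0.470976, 0.884416) − 0.02·(-18.208768, 23.344128) = (-0.10680064, 0.41753344)

(-0.10680064, 0.41753344)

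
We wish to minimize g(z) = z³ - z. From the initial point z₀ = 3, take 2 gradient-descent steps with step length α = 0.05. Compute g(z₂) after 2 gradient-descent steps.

g′(z) = 3z² - 1
z₁ = 3 − 0.05·26 = 1.7
z₂ = 1.7 − 0.05·7.67 = 1.3165
g(1.3165) = 0.965221267125

0.965221267125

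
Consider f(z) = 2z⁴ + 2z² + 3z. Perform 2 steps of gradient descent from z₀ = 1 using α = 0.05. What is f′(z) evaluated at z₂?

f′(z) = 8z³ + 4z + 3
z₁ = 1 − 0.05·15 = 0.25
z₂ = 0.25 − 0.05·4.125 = 0.04375
f′(z) at (0.04375) = 3.175669921875

3.175669921875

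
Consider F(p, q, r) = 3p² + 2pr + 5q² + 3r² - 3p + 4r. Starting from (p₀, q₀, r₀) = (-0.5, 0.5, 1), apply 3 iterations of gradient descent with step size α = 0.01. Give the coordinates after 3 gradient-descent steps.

∇F = (6p + 2r - 3, 10q, 2p + 6r + 4)
(p₁, q₁, r₁) = (-0.5, 0.5, 1) − 0.01·(-4, 5, 9) = (-0.46, 0.45, 0.91)
(p₂, q₂, r₂) = (-0.46, 0.45, 0.91) − 0.01·(-3.94, 4.5, 8.54) = (-0.4206, 0.405, 0.8246)
(p₃, q₃, r₃) = (-0.4206, 0.405, 0.8246) − 0.01·(-3.8744, 4.05, 8.1064) = (-0.381856, 0.3645, 0.743536)

(-0.381856, 0.3645, 0.743536)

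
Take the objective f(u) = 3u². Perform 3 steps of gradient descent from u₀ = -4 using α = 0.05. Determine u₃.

f′(u) = 6u
u₁ = -4 − 0.05·(-24) = -2.8
u₂ = -2.8 − 0.05·(-16.8) = -1.96
u₃ = -1.96 − 0.05·(-11.76) = -1.372

-1.372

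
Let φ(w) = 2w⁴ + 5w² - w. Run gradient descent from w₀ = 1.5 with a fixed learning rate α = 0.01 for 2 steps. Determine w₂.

0.88739768

φ′(w) = 8w³ + 10w - 1
w₁ = 1.5 − 0.01·41 = 1.09
w₂ = 1.09 − 0.01·20.260232 = 0.88739768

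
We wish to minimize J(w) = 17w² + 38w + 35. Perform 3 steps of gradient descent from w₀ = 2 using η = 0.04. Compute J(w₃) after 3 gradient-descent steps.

J′(w) = 34w + 38
w₁ = 2 − 0.04·106 = -2.24
w₂ = -2.24 − 0.04·(-38.16) = -0.7136
w₃ = -0.7136 − 0.04·13.7376 = -1.263104
J(-1.263104) = 14.124387151872

14.124387151872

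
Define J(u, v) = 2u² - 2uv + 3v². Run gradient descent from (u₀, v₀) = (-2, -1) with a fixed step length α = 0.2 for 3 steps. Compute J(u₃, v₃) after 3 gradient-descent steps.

∇J = (4u - 2v, -2u + 6v)
Step 1: at (-2, -1), ∇J = (-6, -2) → (-2, -1) − 0.2·(-6, -2) = (-0.8, -0.6)
Step 2: at (-0.8, -0.6), ∇J = (-2, -2) → (-0.8, -0.6) − 0.2·(-2, -2) = (-0.4, -0.2)
Step 3: at (-0.4, -0.2), ∇J = (-1.2, -0.4) → (-0.4, -0.2) − 0.2·(-1.2, -0.4) = (-0.16, -0.12)
J(-0.16, -0.12) = 0.056

0.056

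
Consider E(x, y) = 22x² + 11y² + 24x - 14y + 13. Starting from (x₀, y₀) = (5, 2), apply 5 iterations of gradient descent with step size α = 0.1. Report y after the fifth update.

-2.7568

∇E = (44x + 24, 22y - 14)
Step 1: at (5, 2), ∇E = (244, 30) → (5, 2) − 0.1·(244, 30) = (-19.4, -1)
Step 2: at (-19.4, -1), ∇E = (-829.6, -36) → (-19.4, -1) − 0.1·(-829.6, -36) = (63.56, 2.6)
Step 3: at (63.56, 2.6), ∇E = (2820.64, 43.2) → (63.56, 2.6) − 0.1·(2820.64, 43.2) = (-218.504, -1.72)
Step 4: at (-218.504, -1.72), ∇E = (-9590.176, -51.84) → (-218.504, -1.72) − 0.1·(-9590.176, -51.84) = (740.5136, 3.464)
Step 5: at (740.5136, 3.464), ∇E = (32606.5984, 62.208) → (740.5136, 3.464) − 0.1·(32606.5984, 62.208) = (-2520.14624, -2.7568)
y = -2.7568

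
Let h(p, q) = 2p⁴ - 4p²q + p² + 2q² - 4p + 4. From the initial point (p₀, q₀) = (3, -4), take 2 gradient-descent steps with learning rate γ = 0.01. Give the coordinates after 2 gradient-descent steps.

∇h = (8p³ - 8pq + 2p - 4, -4p² + 4q)
Step 1: at (3, -4), ∇h = (314, -52) → (3, -4) − 0.01·(314, -52) = (-0.14, -3.48)
Step 2: at (-0.14, -3.48), ∇h = (-8.199552, -13.9984) → (-0.14, -3.48) − 0.01·(-8.199552, -13.9984) = (-0.05800448, -3.340016)

(-0.05800448, -3.340016)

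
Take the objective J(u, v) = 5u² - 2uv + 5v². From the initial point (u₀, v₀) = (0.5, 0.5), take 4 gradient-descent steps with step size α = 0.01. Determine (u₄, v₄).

∇J = (10u - 2v, -2u + 10v)
Step 1: at (0.5, 0.5), ∇J = (4, 4) → (0.5, 0.5) − 0.01·(4, 4) = (0.46, 0.46)
Step 2: at (0.46, 0.46), ∇J = (3.68, 3.68) → (0.46, 0.46) − 0.01·(3.68, 3.68) = (0.4232, 0.4232)
Step 3: at (0.4232, 0.4232), ∇J = (3.3856, 3.3856) → (0.4232, 0.4232) − 0.01·(3.3856, 3.3856) = (0.389344, 0.389344)
Step 4: at (0.389344, 0.389344), ∇J = (3.114752, 3.114752) → (0.389344, 0.389344) − 0.01·(3.114752, 3.114752) = (0.35819648, 0.35819648)

(0.35819648, 0.35819648)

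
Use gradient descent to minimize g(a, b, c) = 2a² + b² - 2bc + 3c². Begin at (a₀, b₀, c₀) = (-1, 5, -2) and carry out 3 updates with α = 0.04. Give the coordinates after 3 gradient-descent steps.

(-0.592704, 3.635904, -0.057344)

∇g = (4a, 2b - 2c, -2b + 6c)
(a₁, b₁, c₁) = (-1, 5, -2) − 0.04·(-4, 14, -22) = (-0.84, 4.44, -1.12)
(a₂, b₂, c₂) = (-0.84, 4.44, -1.12) − 0.04·(-3.36, 11.12, -15.6) = (-0.7056, 3.9952, -0.496)
(a₃, b₃, c₃) = (-0.7056, 3.9952, -0.496) − 0.04·(-2.8224, 8.9824, -10.9664) = (-0.592704, 3.635904, -0.057344)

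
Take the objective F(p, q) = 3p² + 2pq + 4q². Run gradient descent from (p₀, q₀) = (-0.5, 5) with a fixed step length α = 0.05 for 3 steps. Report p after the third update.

-0.8215

∇F = (6p + 2q, 2p + 8q)
Step 1: at (-0.5, 5), ∇F = (7, 39) → (-0.5, 5) − 0.05·(7, 39) = (-0.85, 3.05)
Step 2: at (-0.85, 3.05), ∇F = (1, 22.7) → (-0.85, 3.05) − 0.05·(1, 22.7) = (-0.9, 1.915)
Step 3: at (-0.9, 1.915), ∇F = (-1.57, 13.52) → (-0.9, 1.915) − 0.05·(-1.57, 13.52) = (-0.8215, 1.239)
p = -0.8215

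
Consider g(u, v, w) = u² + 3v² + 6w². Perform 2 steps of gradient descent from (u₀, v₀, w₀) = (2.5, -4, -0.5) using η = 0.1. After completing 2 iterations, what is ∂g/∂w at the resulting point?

-0.24

∇g = (2u, 6v, 12w)
(u₁, v₁, w₁) = (2.5, -4, -0.5) − 0.1·(5, -24, -6) = (2, -1.6, 0.1)
(u₂, v₂, w₂) = (2, -1.6, 0.1) − 0.1·(4, -9.6, 1.2) = (1.6, -0.64, -0.02)
∂g/∂w at (1.6, -0.64, -0.02) = -0.24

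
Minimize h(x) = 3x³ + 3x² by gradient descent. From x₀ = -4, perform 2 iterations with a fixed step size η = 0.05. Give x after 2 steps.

-52

h′(x) = 9x² + 6x
x₁ = -4 − 0.05·120 = -10
x₂ = -10 − 0.05·840 = -52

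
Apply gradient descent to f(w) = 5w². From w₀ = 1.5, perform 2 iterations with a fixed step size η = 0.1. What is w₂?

0

f′(w) = 10w
w₁ = 1.5 − 0.1·15 = 0
w₂ = 0 − 0.1·0 = 0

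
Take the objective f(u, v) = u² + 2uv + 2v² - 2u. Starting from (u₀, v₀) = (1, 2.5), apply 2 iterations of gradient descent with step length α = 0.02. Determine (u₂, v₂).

(0.8136, 2.0432)

∇f = (2u + 2v - 2, 2u + 4v)
Step 1: at (1, 2.5), ∇f = (5, 12) → (1, 2.5) − 0.02·(5, 12) = (0.9, 2.26)
Step 2: at (0.9, 2.26), ∇f = (4.32, 10.84) → (0.9, 2.26) − 0.02·(4.32, 10.84) = (0.8136, 2.0432)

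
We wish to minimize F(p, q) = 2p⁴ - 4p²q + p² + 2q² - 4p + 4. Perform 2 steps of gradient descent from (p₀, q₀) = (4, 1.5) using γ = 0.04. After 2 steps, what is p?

989.26580736

∇F = (8p³ - 8pq + 2p - 4, -4p² + 4q)
(p₁, q₁) = (4, 1.5) − 0.04·(468, -58) = (-14.72, 3.82)
(p₂, q₂) = (-14.72, 3.82) − 0.04·(-25099.645184, -851.4336) = (989.26580736, 37.877344)
p = 989.26580736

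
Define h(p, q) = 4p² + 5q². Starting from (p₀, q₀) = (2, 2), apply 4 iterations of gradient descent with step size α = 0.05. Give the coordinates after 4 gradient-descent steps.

∇h = (8p, 10q)
Step 1: at (2, 2), ∇h = (16, 20) → (2, 2) − 0.05·(16, 20) = (1.2, 1)
Step 2: at (1.2, 1), ∇h = (9.6, 10) → (1.2, 1) − 0.05·(9.6, 10) = (0.72, 0.5)
Step 3: at (0.72, 0.5), ∇h = (5.76, 5) → (0.72, 0.5) − 0.05·(5.76, 5) = (0.432, 0.25)
Step 4: at (0.432, 0.25), ∇h = (3.456, 2.5) → (0.432, 0.25) − 0.05·(3.456, 2.5) = (0.2592, 0.125)

(0.2592, 0.125)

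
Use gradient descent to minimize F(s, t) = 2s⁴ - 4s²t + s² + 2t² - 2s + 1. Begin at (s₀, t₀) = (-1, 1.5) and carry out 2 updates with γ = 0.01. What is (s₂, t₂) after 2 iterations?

∇F = (8s³ - 8st + 2s - 2, -4s² + 4t)
(s₁, t₁) = (-1, 1.5) − 0.01·(0, 2) = (-1, 1.48)
(s₂, t₂) = (-1, 1.48) − 0.01·(-0.16, 1.92) = (-0.9984, 1.4608)

(-0.9984, 1.4608)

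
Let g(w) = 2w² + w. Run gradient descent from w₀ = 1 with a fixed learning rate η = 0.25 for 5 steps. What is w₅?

-0.25

g′(w) = 4w + 1
w₁ = 1 − 0.25·5 = -0.25
w₂ = -0.25 − 0.25·0 = -0.25
w₃ = -0.25 − 0.25·0 = -0.25
w₄ = -0.25 − 0.25·0 = -0.25
w₅ = -0.25 − 0.25·0 = -0.25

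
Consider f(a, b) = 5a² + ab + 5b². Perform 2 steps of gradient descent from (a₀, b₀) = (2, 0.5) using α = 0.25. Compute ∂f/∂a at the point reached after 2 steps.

∇f = (10a + b, a + 10b)
Step 1: at (2, 0.5), ∇f = (20.5, 7) → (2, 0.5) − 0.25·(20.5, 7) = (-3.125, -1.25)
Step 2: at (-3.125, -1.25), ∇f = (-32.5, -15.625) → (-3.125, -1.25) − 0.25·(-32.5, -15.625) = (5, 2.65625)
∂f/∂a at (5, 2.65625) = 52.65625

52.65625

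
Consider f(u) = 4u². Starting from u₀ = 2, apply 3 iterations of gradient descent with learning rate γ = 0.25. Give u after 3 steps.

-2

f′(u) = 8u
Step 1: f′(2) = 16; u₁ = 2 − 0.25·16 = -2
Step 2: f′(-2) = -16; u₂ = -2 − 0.25·(-16) = 2
Step 3: f′(2) = 16; u₃ = 2 − 0.25·16 = -2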